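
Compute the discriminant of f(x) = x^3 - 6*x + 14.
Δ = -4428

For a depressed cubic x^3 + p x + q the discriminant is Δ = -4 p^3 - 27 q^2 = -4*(-6)^3 - 27*(14)^2 = 864 - 5292 = -4428.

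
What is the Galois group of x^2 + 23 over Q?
Gal(K/Q) = Z/2Z (cyclic of order 2)

x^2 + 23 is irreducible over Q since -23 is not a rational square. The splitting field Q(sqrt(-23)) has degree 2 over Q, and its unique nontrivial automorphism is sqrt(-23) ↦ -sqrt(-23). Hence Gal(Q(sqrt(-23))/Q) = Z/2Z.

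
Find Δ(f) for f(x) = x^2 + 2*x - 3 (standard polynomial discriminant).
Δ = 16

For a quadratic a x^2 + b x + c the discriminant is Δ = b^2 - 4ac = (2)^2 - 4*(1)*(-3) = 4 - (-12) = 16.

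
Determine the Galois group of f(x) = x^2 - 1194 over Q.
Gal(K/Q) = Z/2Z (cyclic of order 2)

x^2 - 1194 is irreducible over Q since 1194 is not a rational square. The splitting field Q(sqrt(1194)) has degree 2 over Q, and its unique nontrivial automorphism is sqrt(1194) ↦ -sqrt(1194). Hence Gal(Q(sqrt(1194))/Q) = Z/2Z.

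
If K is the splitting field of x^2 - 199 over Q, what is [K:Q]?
[K:Q] = 2

The polynomial x^2 - 199 is irreducible over Q since 199 is not a perfect square. Its splitting field is Q(sqrt(199)), which has degree 2 over Q.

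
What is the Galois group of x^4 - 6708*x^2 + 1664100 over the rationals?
Gal(K/Q) = Z/2Z (cyclic of order 2)

f factors as (x^2 - 258)(x^2 - 6450), so the splitting field is K = Q(sqrt(258), sqrt(6450)). The squarefree part of 258 is 258 and the squarefree part of 6450 is also 258, so sqrt(258) and sqrt(6450) are both rational multiples of sqrt(258). Hence Q(sqrt(258)) = Q(sqrt(6450)) = Q(sqrt(258)), and the splitting field collapses to a single degree-2 extension with Galois group Z/2Z.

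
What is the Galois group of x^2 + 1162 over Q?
Gal(K/Q) = Z/2Z (cyclic of order 2)

x^2 + 1162 is irreducible over Q since -1162 is not a rational square. The splitting field Q(sqrt(-1162)) has degree 2 over Q, and its unique nontrivial automorphism is sqrt(-1162) ↦ -sqrt(-1162). Hence Gal(Q(sqrt(-1162))/Q) = Z/2Z.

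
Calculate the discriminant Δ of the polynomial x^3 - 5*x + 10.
Δ = -2200

For a depressed cubic x^3 + p x + q the discriminant is Δ = -4 p^3 - 27 q^2 = -4*(-5)^3 - 27*(10)^2 = 500 - 2700 = -2200.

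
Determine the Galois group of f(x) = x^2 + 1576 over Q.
Gal(K/Q) = Z/2Z (cyclic of order 2)

x^2 + 1576 is irreducible over Q since -1576 is not a rational square. The splitting field Q(sqrt(-1576)) has degree 2 over Q, and its unique nontrivial automorphism is sqrt(-1576) ↦ -sqrt(-1576). Hence Gal(Q(sqrt(-1576))/Q) = Z/2Z.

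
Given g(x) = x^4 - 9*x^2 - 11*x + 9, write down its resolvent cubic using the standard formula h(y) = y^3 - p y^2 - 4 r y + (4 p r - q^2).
h(y) = y^3 + 9*y^2 - 36*y - 445

Identify coefficients: p = -9, q = -11, r = 9.
Plug into h(y) = y^3 - p y^2 - 4 r y + (4 p r - q^2):
  h(y) = y^3 - (-9) y^2 - 4*(9) y + (4*(-9)*(9) - (-11)^2)
       = y^3 + (9) y^2 + (-36) y + (-445).
Simplifying: h(y) = y^3 + 9*y^2 - 36*y - 445.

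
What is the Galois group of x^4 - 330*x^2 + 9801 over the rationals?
Gal(K/Q) = Z/2Z (cyclic of order 2)

f factors as (x^2 - 297)(x^2 - 33), so the splitting field is K = Q(sqrt(297), sqrt(33)). The squarefree part of 297 is 33 and the squarefree part of 33 is also 33, so sqrt(297) and sqrt(33) are both rational multiples of sqrt(33). Hence Q(sqrt(297)) = Q(sqrt(33)) = Q(sqrt(33)), and the splitting field collapses to a single degree-2 extension with Galois group Z/2Z.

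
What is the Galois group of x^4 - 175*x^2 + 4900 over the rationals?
Gal(K/Q) = Z/2Z (cyclic of order 2)

f factors as (x^2 - 140)(x^2 - 35), so the splitting field is K = Q(sqrt(140), sqrt(35)). The squarefree part of 140 is 35 and the squarefree part of 35 is also 35, so sqrt(140) and sqrt(35) are both rational multiples of sqrt(35). Hence Q(sqrt(140)) = Q(sqrt(35)) = Q(sqrt(35)), and the splitting field collapses to a single degree-2 extension with Galois group Z/2Z.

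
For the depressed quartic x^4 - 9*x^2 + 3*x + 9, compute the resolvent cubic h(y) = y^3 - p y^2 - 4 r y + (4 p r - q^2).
h(y) = y^3 + 9*y^2 - 36*y - 333

Identify coefficients: p = -9, q = 3, r = 9.
Plug into h(y) = y^3 - p y^2 - 4 r y + (4 p r - q^2):
  h(y) = y^3 - (-9) y^2 - 4*(9) y + (4*(-9)*(9) - (3)^2)
       = y^3 + (9) y^2 + (-36) y + (-333).
Simplifying: h(y) = y^3 + 9*y^2 - 36*y - 333.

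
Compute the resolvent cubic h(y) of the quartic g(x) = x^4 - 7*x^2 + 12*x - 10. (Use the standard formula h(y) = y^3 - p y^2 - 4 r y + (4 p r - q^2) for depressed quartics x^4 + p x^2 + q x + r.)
h(y) = y^3 + 7*y^2 + 40*y + 136

Identify coefficients: p = -7, q = 12, r = -10.
Plug into h(y) = y^3 - p y^2 - 4 r y + (4 p r - q^2):
  h(y) = y^3 - (-7) y^2 - 4*(-10) y + (4*(-7)*(-10) - (12)^2)
       = y^3 + (7) y^2 + (40) y + (136).
Simplifying: h(y) = y^3 + 7*y^2 + 40*y + 136.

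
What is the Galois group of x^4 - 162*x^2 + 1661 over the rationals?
Gal(K/Q) = V_4 (Klein four-group, Z/2Z × Z/2Z)

f factors as (x^2 - 11)(x^2 - 151), so the splitting field is K = Q(sqrt(11), sqrt(151)). The elements 11, 151, 1661 are all non-squares in Q, so sqrt(11) and sqrt(151) generate independent quadratic extensions. Thus [K:Q] = 4 and Gal(K/Q) is generated by the two order-2 automorphisms sqrt(11) ↦ -sqrt(11) and sqrt(151) ↦ -sqrt(151), giving V_4.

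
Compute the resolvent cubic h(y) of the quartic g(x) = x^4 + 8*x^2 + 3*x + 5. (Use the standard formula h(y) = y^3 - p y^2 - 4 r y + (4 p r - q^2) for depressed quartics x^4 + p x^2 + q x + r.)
h(y) = y^3 - 8*y^2 - 20*y + 151

Identify coefficients: p = 8, q = 3, r = 5.
Plug into h(y) = y^3 - p y^2 - 4 r y + (4 p r - q^2):
  h(y) = y^3 - (8) y^2 - 4*(5) y + (4*(8)*(5) - (3)^2)
       = y^3 + (-8) y^2 + (-20) y + (151).
Simplifying: h(y) = y^3 - 8*y^2 - 20*y + 151.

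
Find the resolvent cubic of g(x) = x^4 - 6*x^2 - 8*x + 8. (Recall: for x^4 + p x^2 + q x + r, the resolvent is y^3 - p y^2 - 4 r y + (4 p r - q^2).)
h(y) = y^3 + 6*y^2 - 32*y - 256

Identify coefficients: p = -6, q = -8, r = 8.
Plug into h(y) = y^3 - p y^2 - 4 r y + (4 p r - q^2):
  h(y) = y^3 - (-6) y^2 - 4*(8) y + (4*(-6)*(8) - (-8)^2)
       = y^3 + (6) y^2 + (-32) y + (-256).
Simplifying: h(y) = y^3 + 6*y^2 - 32*y - 256.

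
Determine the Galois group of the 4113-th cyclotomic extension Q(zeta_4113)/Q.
|Gal(Q(zeta_4113)/Q)| = phi(4113) = 2736; group ≅ (Z/4113Z)^* ≅ Z/6Z × Z/456Z

The n-th cyclotomic polynomial Φ_4113(x) is the minimal polynomial of zeta_4113 over Q and has degree phi(4113) = 2736. So Q(zeta_4113) is a degree-2736 Galois extension with Galois group (Z/4113Z)^*. By CRT, (Z/4113Z)^* ≅ (Z/9Z)^* × (Z/457Z)^*. Each prime-power unit group is (Z/9Z)^* ≅ Z/6Z; (Z/457Z)^* ≅ Z/456Z. Hence Gal(Q(zeta_4113)/Q) ≅ Z/6Z × Z/456Z.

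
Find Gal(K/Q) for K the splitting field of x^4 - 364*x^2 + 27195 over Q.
Gal(K/Q) = V_4 (Klein four-group, Z/2Z × Z/2Z)

f factors as (x^2 - 105)(x^2 - 259), so the splitting field is K = Q(sqrt(105), sqrt(259)). The elements 105, 259, 27195 are all non-squares in Q, so sqrt(105) and sqrt(259) generate independent quadratic extensions. Thus [K:Q] = 4 and Gal(K/Q) is generated by the two order-2 automorphisms sqrt(105) ↦ -sqrt(105) and sqrt(259) ↦ -sqrt(259), giving V_4.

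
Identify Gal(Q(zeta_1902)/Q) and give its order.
|Gal(Q(zeta_1902)/Q)| = phi(1902) = 632; group ≅ (Z/1902Z)^* ≅ Z/2Z × Z/316Z

The n-th cyclotomic polynomial Φ_1902(x) is the minimal polynomial of zeta_1902 over Q and has degree phi(1902) = 632. So Q(zeta_1902) is a degree-632 Galois extension with Galois group (Z/1902Z)^*. By CRT, (Z/1902Z)^* ≅ (Z/2Z)^* × (Z/3Z)^* × (Z/317Z)^*. Each prime-power unit group is (Z/2Z)^* ≅ trivial group (order 1); (Z/3Z)^* ≅ Z/2Z; (Z/317Z)^* ≅ Z/316Z. Hence Gal(Q(zeta_1902)/Q) ≅ Z/2Z × Z/316Z.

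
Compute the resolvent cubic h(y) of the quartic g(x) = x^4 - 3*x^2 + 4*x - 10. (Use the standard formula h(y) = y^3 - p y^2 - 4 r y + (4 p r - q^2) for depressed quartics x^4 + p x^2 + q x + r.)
h(y) = y^3 + 3*y^2 + 40*y + 104

Identify coefficients: p = -3, q = 4, r = -10.
Plug into h(y) = y^3 - p y^2 - 4 r y + (4 p r - q^2):
  h(y) = y^3 - (-3) y^2 - 4*(-10) y + (4*(-3)*(-10) - (4)^2)
       = y^3 + (3) y^2 + (40) y + (104).
Simplifying: h(y) = y^3 + 3*y^2 + 40*y + 104.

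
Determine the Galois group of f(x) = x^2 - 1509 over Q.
Gal(K/Q) = Z/2Z (cyclic of order 2)

x^2 - 1509 is irreducible over Q since 1509 is not a rational square. The splitting field Q(sqrt(1509)) has degree 2 over Q, and its unique nontrivial automorphism is sqrt(1509) ↦ -sqrt(1509). Hence Gal(Q(sqrt(1509))/Q) = Z/2Z.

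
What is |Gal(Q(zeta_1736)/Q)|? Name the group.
|Gal(Q(zeta_1736)/Q)| = phi(1736) = 720; group ≅ (Z/1736Z)^* ≅ Z/2Z × Z/2Z × Z/6Z × Z/30Z

The n-th cyclotomic polynomial Φ_1736(x) is the minimal polynomial of zeta_1736 over Q and has degree phi(1736) = 720. So Q(zeta_1736) is a degree-720 Galois extension with Galois group (Z/1736Z)^*. By CRT, (Z/1736Z)^* ≅ (Z/8Z)^* × (Z/7Z)^* × (Z/31Z)^*. Each prime-power unit group is (Z/8Z)^* ≅ Z/2Z × Z/2Z; (Z/7Z)^* ≅ Z/6Z; (Z/31Z)^* ≅ Z/30Z. Hence Gal(Q(zeta_1736)/Q) ≅ Z/2Z × Z/2Z × Z/6Z × Z/30Z.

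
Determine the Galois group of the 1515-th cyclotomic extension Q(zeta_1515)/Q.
|Gal(Q(zeta_1515)/Q)| = phi(1515) = 800; group ≅ (Z/1515Z)^* ≅ Z/2Z × Z/4Z × Z/100Z

The n-th cyclotomic polynomial Φ_1515(x) is the minimal polynomial of zeta_1515 over Q and has degree phi(1515) = 800. So Q(zeta_1515) is a degree-800 Galois extension with Galois group (Z/1515Z)^*. By CRT, (Z/1515Z)^* ≅ (Z/3Z)^* × (Z/5Z)^* × (Z/101Z)^*. Each prime-power unit group is (Z/3Z)^* ≅ Z/2Z; (Z/5Z)^* ≅ Z/4Z; (Z/101Z)^* ≅ Z/100Z. Hence Gal(Q(zeta_1515)/Q) ≅ Z/2Z × Z/4Z × Z/100Z.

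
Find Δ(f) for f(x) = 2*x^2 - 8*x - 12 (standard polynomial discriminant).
Δ = 160

For a quadratic a x^2 + b x + c the discriminant is Δ = b^2 - 4ac = (-8)^2 - 4*(2)*(-12) = 64 - (-96) = 160.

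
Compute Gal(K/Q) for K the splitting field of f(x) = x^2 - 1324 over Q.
Gal(K/Q) = Z/2Z (cyclic of order 2)

x^2 - 1324 is irreducible over Q since 1324 is not a rational square. The splitting field Q(sqrt(1324)) has degree 2 over Q, and its unique nontrivial automorphism is sqrt(1324) ↦ -sqrt(1324). Hence Gal(Q(sqrt(1324))/Q) = Z/2Z.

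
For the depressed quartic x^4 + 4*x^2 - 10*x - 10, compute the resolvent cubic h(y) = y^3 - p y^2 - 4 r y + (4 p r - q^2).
h(y) = y^3 - 4*y^2 + 40*y - 260

Identify coefficients: p = 4, q = -10, r = -10.
Plug into h(y) = y^3 - p y^2 - 4 r y + (4 p r - q^2):
  h(y) = y^3 - (4) y^2 - 4*(-10) y + (4*(4)*(-10) - (-10)^2)
       = y^3 + (-4) y^2 + (40) y + (-260).
Simplifying: h(y) = y^3 - 4*y^2 + 40*y - 260.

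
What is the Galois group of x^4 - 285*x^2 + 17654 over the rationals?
Gal(K/Q) = V_4 (Klein four-group, Z/2Z × Z/2Z)

f factors as (x^2 - 91)(x^2 - 194), so the splitting field is K = Q(sqrt(91), sqrt(194)). The elements 91, 194, 17654 are all non-squares in Q, so sqrt(91) and sqrt(194) generate independent quadratic extensions. Thus [K:Q] = 4 and Gal(K/Q) is generated by the two order-2 automorphisms sqrt(91) ↦ -sqrt(91) and sqrt(194) ↦ -sqrt(194), giving V_4.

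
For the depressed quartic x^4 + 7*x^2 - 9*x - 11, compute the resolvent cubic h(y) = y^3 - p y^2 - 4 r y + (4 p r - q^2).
h(y) = y^3 - 7*y^2 + 44*y - 389

Identify coefficients: p = 7, q = -9, r = -11.
Plug into h(y) = y^3 - p y^2 - 4 r y + (4 p r - q^2):
  h(y) = y^3 - (7) y^2 - 4*(-11) y + (4*(7)*(-11) - (-9)^2)
       = y^3 + (-7) y^2 + (44) y + (-389).
Simplifying: h(y) = y^3 - 7*y^2 + 44*y - 389.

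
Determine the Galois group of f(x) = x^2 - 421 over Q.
Gal(K/Q) = Z/2Z (cyclic of order 2)

x^2 - 421 is irreducible over Q since 421 is not a rational square. The splitting field Q(sqrt(421)) has degree 2 over Q, and its unique nontrivial automorphism is sqrt(421) ↦ -sqrt(421). Hence Gal(Q(sqrt(421))/Q) = Z/2Z.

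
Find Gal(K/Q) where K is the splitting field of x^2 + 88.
Gal(K/Q) = Z/2Z (cyclic of order 2)

x^2 + 88 is irreducible over Q since -88 is not a rational square. The splitting field Q(sqrt(-88)) has degree 2 over Q, and its unique nontrivial automorphism is sqrt(-88) ↦ -sqrt(-88). Hence Gal(Q(sqrt(-88))/Q) = Z/2Z.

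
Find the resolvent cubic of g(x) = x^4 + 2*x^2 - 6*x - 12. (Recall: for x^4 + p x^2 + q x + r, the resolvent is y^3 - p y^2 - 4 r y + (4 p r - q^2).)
h(y) = y^3 - 2*y^2 + 48*y - 132

Identify coefficients: p = 2, q = -6, r = -12.
Plug into h(y) = y^3 - p y^2 - 4 r y + (4 p r - q^2):
  h(y) = y^3 - (2) y^2 - 4*(-12) y + (4*(2)*(-12) - (-6)^2)
       = y^3 + (-2) y^2 + (48) y + (-132).
Simplifying: h(y) = y^3 - 2*y^2 + 48*y - 132.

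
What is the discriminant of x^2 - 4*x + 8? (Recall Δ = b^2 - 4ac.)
Δ = -16

For a quadratic a x^2 + b x + c the discriminant is Δ = b^2 - 4ac = (-4)^2 - 4*(1)*(8) = 16 - (32) = -16.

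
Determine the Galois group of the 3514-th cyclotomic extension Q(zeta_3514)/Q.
|Gal(Q(zeta_3514)/Q)| = phi(3514) = 1500; group ≅ (Z/3514Z)^* ≅ Z/6Z × Z/250Z

The n-th cyclotomic polynomial Φ_3514(x) is the minimal polynomial of zeta_3514 over Q and has degree phi(3514) = 1500. So Q(zeta_3514) is a degree-1500 Galois extension with Galois group (Z/3514Z)^*. By CRT, (Z/3514Z)^* ≅ (Z/2Z)^* × (Z/7Z)^* × (Z/251Z)^*. Each prime-power unit group is (Z/2Z)^* ≅ trivial group (order 1); (Z/7Z)^* ≅ Z/6Z; (Z/251Z)^* ≅ Z/250Z. Hence Gal(Q(zeta_3514)/Q) ≅ Z/6Z × Z/250Z.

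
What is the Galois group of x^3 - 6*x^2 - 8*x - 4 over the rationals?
Gal(K/Q) = S_3 (symmetric group of order 6)

Compute the discriminant of x^3 + (-6)*x^2 + (-8)*x + (-4): Δ = -2992. Since Δ is not a rational square, the Galois group is not contained in A_3; it must be the full S_3 (irreducibility of the cubic rules out anything smaller).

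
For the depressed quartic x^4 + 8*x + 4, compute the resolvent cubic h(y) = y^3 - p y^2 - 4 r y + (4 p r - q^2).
h(y) = y^3 - 16*y - 64

Identify coefficients: p = 0, q = 8, r = 4.
Plug into h(y) = y^3 - p y^2 - 4 r y + (4 p r - q^2):
  h(y) = y^3 - (0) y^2 - 4*(4) y + (4*(0)*(4) - (8)^2)
       = y^3 + (0) y^2 + (-16) y + (-64).
Simplifying: h(y) = y^3 - 16*y - 64.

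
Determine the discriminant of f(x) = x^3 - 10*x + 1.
Δ = 3973

For a depressed cubic x^3 + p x + q the discriminant is Δ = -4 p^3 - 27 q^2 = -4*(-10)^3 - 27*(1)^2 = 4000 - 27 = 3973.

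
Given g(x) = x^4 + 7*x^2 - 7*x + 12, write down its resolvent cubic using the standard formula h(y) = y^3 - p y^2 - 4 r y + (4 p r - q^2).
h(y) = y^3 - 7*y^2 - 48*y + 287

Identify coefficients: p = 7, q = -7, r = 12.
Plug into h(y) = y^3 - p y^2 - 4 r y + (4 p r - q^2):
  h(y) = y^3 - (7) y^2 - 4*(12) y + (4*(7)*(12) - (-7)^2)
       = y^3 + (-7) y^2 + (-48) y + (287).
Simplifying: h(y) = y^3 - 7*y^2 - 48*y + 287.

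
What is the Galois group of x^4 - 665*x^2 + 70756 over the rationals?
Gal(K/Q) = Z/2Z (cyclic of order 2)

f factors as (x^2 - 133)(x^2 - 532), so the splitting field is K = Q(sqrt(133), sqrt(532)). The squarefree part of 133 is 133 and the squarefree part of 532 is also 133, so sqrt(133) and sqrt(532) are both rational multiples of sqrt(133). Hence Q(sqrt(133)) = Q(sqrt(532)) = Q(sqrt(133)), and the splitting field collapses to a single degree-2 extension with Galois group Z/2Z.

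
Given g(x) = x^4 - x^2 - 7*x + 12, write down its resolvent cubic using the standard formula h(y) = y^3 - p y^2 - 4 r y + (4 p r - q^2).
h(y) = y^3 + y^2 - 48*y - 97

Identify coefficients: p = -1, q = -7, r = 12.
Plug into h(y) = y^3 - p y^2 - 4 r y + (4 p r - q^2):
  h(y) = y^3 - (-1) y^2 - 4*(12) y + (4*(-1)*(12) - (-7)^2)
       = y^3 + (1) y^2 + (-48) y + (-97).
Simplifying: h(y) = y^3 + y^2 - 48*y - 97.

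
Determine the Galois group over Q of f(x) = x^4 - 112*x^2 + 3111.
Gal(K/Q) = V_4 (Klein four-group, Z/2Z × Z/2Z)

f factors as (x^2 - 51)(x^2 - 61), so the splitting field is K = Q(sqrt(51), sqrt(61)). The elements 51, 61, 3111 are all non-squares in Q, so sqrt(51) and sqrt(61) generate independent quadratic extensions. Thus [K:Q] = 4 and Gal(K/Q) is generated by the two order-2 automorphisms sqrt(51) ↦ -sqrt(51) and sqrt(61) ↦ -sqrt(61), giving V_4.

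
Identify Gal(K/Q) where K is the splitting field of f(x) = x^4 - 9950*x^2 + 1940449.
Gal(K/Q) = Z/2Z (cyclic of order 2)

f factors as (x^2 - 199)(x^2 - 9751), so the splitting field is K = Q(sqrt(199), sqrt(9751)). The squarefree part of 199 is 199 and the squarefree part of 9751 is also 199, so sqrt(199) and sqrt(9751) are both rational multiples of sqrt(199). Hence Q(sqrt(199)) = Q(sqrt(9751)) = Q(sqrt(199)), and the splitting field collapses to a single degree-2 extension with Galois group Z/2Z.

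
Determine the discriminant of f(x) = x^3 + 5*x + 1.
Δ = -527

For a depressed cubic x^3 + p x + q the discriminant is Δ = -4 p^3 - 27 q^2 = -4*(5)^3 - 27*(1)^2 = -500 - 27 = -527.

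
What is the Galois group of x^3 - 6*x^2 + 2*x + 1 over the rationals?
Gal(K/Q) = S_3 (symmetric group of order 6)

Compute the discriminant of x^3 + (-6)*x^2 + (2)*x + (1): Δ = 733. Since Δ is not a rational square, the Galois group is not contained in A_3; it must be the full S_3 (irreducibility of the cubic rules out anything smaller).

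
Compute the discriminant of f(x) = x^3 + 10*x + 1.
Δ = -4027

For a depressed cubic x^3 + p x + q the discriminant is Δ = -4 p^3 - 27 q^2 = -4*(10)^3 - 27*(1)^2 = -4000 - 27 = -4027.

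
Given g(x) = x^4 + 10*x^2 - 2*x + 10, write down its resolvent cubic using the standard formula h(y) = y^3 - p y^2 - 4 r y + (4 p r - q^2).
h(y) = y^3 - 10*y^2 - 40*y + 396

Identify coefficients: p = 10, q = -2, r = 10.
Plug into h(y) = y^3 - p y^2 - 4 r y + (4 p r - q^2):
  h(y) = y^3 - (10) y^2 - 4*(10) y + (4*(10)*(10) - (-2)^2)
       = y^3 + (-10) y^2 + (-40) y + (396).
Simplifying: h(y) = y^3 - 10*y^2 - 40*y + 396.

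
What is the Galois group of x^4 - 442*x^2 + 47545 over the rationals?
Gal(K/Q) = V_4 (Klein four-group, Z/2Z × Z/2Z)

f factors as (x^2 - 185)(x^2 - 257), so the splitting field is K = Q(sqrt(185), sqrt(257)). The elements 185, 257, 47545 are all non-squares in Q, so sqrt(185) and sqrt(257) generate independent quadratic extensions. Thus [K:Q] = 4 and Gal(K/Q) is generated by the two order-2 automorphisms sqrt(185) ↦ -sqrt(185) and sqrt(257) ↦ -sqrt(257), giving V_4.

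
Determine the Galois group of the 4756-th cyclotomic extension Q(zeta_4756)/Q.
|Gal(Q(zeta_4756)/Q)| = phi(4756) = 2240; group ≅ (Z/4756Z)^* ≅ Z/2Z × Z/28Z × Z/40Z

The n-th cyclotomic polynomial Φ_4756(x) is the minimal polynomial of zeta_4756 over Q and has degree phi(4756) = 2240. So Q(zeta_4756) is a degree-2240 Galois extension with Galois group (Z/4756Z)^*. By CRT, (Z/4756Z)^* ≅ (Z/4Z)^* × (Z/29Z)^* × (Z/41Z)^*. Each prime-power unit group is (Z/4Z)^* ≅ Z/2Z; (Z/29Z)^* ≅ Z/28Z; (Z/41Z)^* ≅ Z/40Z. Hence Gal(Q(zeta_4756)/Q) ≅ Z/2Z × Z/28Z × Z/40Z.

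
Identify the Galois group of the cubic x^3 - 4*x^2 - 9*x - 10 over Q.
Gal(K/Q) = S_3 (symmetric group of order 6)

Compute the discriminant of x^3 + (-4)*x^2 + (-9)*x + (-10): Δ = -7528. Since Δ is not a rational square, the Galois group is not contained in A_3; it must be the full S_3 (irreducibility of the cubic rules out anything smaller).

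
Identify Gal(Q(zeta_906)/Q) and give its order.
|Gal(Q(zeta_906)/Q)| = phi(906) = 300; group ≅ (Z/906Z)^* ≅ Z/2Z × Z/150Z

The n-th cyclotomic polynomial Φ_906(x) is the minimal polynomial of zeta_906 over Q and has degree phi(906) = 300. So Q(zeta_906) is a degree-300 Galois extension with Galois group (Z/906Z)^*. By CRT, (Z/906Z)^* ≅ (Z/2Z)^* × (Z/3Z)^* × (Z/151Z)^*. Each prime-power unit group is (Z/2Z)^* ≅ trivial group (order 1); (Z/3Z)^* ≅ Z/2Z; (Z/151Z)^* ≅ Z/150Z. Hence Gal(Q(zeta_906)/Q) ≅ Z/2Z × Z/150Z.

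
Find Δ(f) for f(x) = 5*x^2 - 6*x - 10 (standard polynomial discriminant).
Δ = 236

For a quadratic a x^2 + b x + c the discriminant is Δ = b^2 - 4ac = (-6)^2 - 4*(5)*(-10) = 36 - (-200) = 236.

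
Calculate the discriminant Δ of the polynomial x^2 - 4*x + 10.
Δ = -24

For a quadratic a x^2 + b x + c the discriminant is Δ = b^2 - 4ac = (-4)^2 - 4*(1)*(10) = 16 - (40) = -24.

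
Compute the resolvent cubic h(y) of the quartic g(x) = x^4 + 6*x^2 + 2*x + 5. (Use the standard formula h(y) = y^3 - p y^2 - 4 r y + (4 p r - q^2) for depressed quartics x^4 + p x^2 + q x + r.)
h(y) = y^3 - 6*y^2 - 20*y + 116

Identify coefficients: p = 6, q = 2, r = 5.
Plug into h(y) = y^3 - p y^2 - 4 r y + (4 p r - q^2):
  h(y) = y^3 - (6) y^2 - 4*(5) y + (4*(6)*(5) - (2)^2)
       = y^3 + (-6) y^2 + (-20) y + (116).
Simplifying: h(y) = y^3 - 6*y^2 - 20*y + 116.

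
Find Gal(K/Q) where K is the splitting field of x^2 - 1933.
Gal(K/Q) = Z/2Z (cyclic of order 2)

x^2 - 1933 is irreducible over Q since 1933 is not a rational square. The splitting field Q(sqrt(1933)) has degree 2 over Q, and its unique nontrivial automorphism is sqrt(1933) ↦ -sqrt(1933). Hence Gal(Q(sqrt(1933))/Q) = Z/2Z.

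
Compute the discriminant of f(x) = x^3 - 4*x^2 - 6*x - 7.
Δ = -4699

For x^3 + a x^2 + b x + c the discriminant is Δ = 18 a b c - 4 a^3 c + a^2 b^2 - 4 b^3 - 27 c^2.
Plug a = -4, b = -6, c = -7:
  18*(-4)*(-6)*(-7) - 4*(-4)^3*(-7) + (-4)^2*(-6)^2 - 4*(-6)^3 - 27*(-7)^2
  = -3024 + (-1792) + 576 + (864) + (-1323)
  = -4699.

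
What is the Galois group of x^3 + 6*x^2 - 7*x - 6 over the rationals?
Gal(K/Q) = S_3 (symmetric group of order 6)

Compute the discriminant of x^3 + (6)*x^2 + (-7)*x + (-6): Δ = 11884. Since Δ is not a rational square, the Galois group is not contained in A_3; it must be the full S_3 (irreducibility of the cubic rules out anything smaller).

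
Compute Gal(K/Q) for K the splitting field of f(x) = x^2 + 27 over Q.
Gal(K/Q) = Z/2Z (cyclic of order 2)

x^2 + 27 is irreducible over Q since -27 is not a rational square. The splitting field Q(sqrt(-27)) has degree 2 over Q, and its unique nontrivial automorphism is sqrt(-27) ↦ -sqrt(-27). Hence Gal(Q(sqrt(-27))/Q) = Z/2Z.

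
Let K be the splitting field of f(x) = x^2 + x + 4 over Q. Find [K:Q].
[K:Q] = 2

The discriminant of x^2 + (1)*x + (4) is b^2 - 4c = 1 - (16) = -15. Since -15 is not a perfect square in Q, the polynomial is irreducible over Q. Its two roots generate a degree-2 extension, so [K:Q] = 2.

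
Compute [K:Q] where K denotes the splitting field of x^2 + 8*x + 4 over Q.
[K:Q] = 2

The discriminant of x^2 + (8)*x + (4) is b^2 - 4c = 64 - (16) = 48. Since 48 is not a perfect square in Q, the polynomial is irreducible over Q. Its two roots generate a degree-2 extension, so [K:Q] = 2.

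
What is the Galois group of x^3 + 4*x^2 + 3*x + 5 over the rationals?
Gal(K/Q) = S_3 (symmetric group of order 6)

Compute the discriminant of x^3 + (4)*x^2 + (3)*x + (5): Δ = -839. Since Δ is not a rational square, the Galois group is not contained in A_3; it must be the full S_3 (irreducibility of the cubic rules out anything smaller).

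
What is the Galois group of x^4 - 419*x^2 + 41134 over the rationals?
Gal(K/Q) = V_4 (Klein four-group, Z/2Z × Z/2Z)

f factors as (x^2 - 262)(x^2 - 157), so the splitting field is K = Q(sqrt(262), sqrt(157)). The elements 262, 157, 41134 are all non-squares in Q, so sqrt(262) and sqrt(157) generate independent quadratic extensions. Thus [K:Q] = 4 and Gal(K/Q) is generated by the two order-2 automorphisms sqrt(262) ↦ -sqrt(262) and sqrt(157) ↦ -sqrt(157), giving V_4.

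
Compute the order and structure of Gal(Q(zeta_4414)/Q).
|Gal(Q(zeta_4414)/Q)| = phi(4414) = 2206; group ≅ (Z/4414Z)^* ≅ Z/2206Z

The n-th cyclotomic polynomial Φ_4414(x) is the minimal polynomial of zeta_4414 over Q and has degree phi(4414) = 2206. So Q(zeta_4414) is a degree-2206 Galois extension with Galois group (Z/4414Z)^*. By CRT, (Z/4414Z)^* ≅ (Z/2Z)^* × (Z/2207Z)^*. Each prime-power unit group is (Z/2Z)^* ≅ trivial group (order 1); (Z/2207Z)^* ≅ Z/2206Z. Hence Gal(Q(zeta_4414)/Q) ≅ Z/2206Z.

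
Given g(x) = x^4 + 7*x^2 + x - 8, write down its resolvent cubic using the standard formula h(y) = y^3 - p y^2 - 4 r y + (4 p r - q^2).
h(y) = y^3 - 7*y^2 + 32*y - 225

Identify coefficients: p = 7, q = 1, r = -8.
Plug into h(y) = y^3 - p y^2 - 4 r y + (4 p r - q^2):
  h(y) = y^3 - (7) y^2 - 4*(-8) y + (4*(7)*(-8) - (1)^2)
       = y^3 + (-7) y^2 + (32) y + (-225).
Simplifying: h(y) = y^3 - 7*y^2 + 32*y - 225.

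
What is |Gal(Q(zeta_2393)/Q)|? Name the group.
|Gal(Q(zeta_2393)/Q)| = phi(2393) = 2392; group ≅ (Z/2393Z)^* ≅ Z/2392Z

The n-th cyclotomic polynomial Φ_2393(x) is the minimal polynomial of zeta_2393 over Q and has degree phi(2393) = 2392. So Q(zeta_2393) is a degree-2392 Galois extension with Galois group (Z/2393Z)^*. (Z/2393Z)^* is cyclic since 2393 is an odd prime power (or 4). Hence Gal(Q(zeta_2393)/Q) ≅ Z/2392Z.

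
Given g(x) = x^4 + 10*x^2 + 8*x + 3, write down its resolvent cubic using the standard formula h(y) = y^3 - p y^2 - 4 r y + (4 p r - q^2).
h(y) = y^3 - 10*y^2 - 12*y + 56

Identify coefficients: p = 10, q = 8, r = 3.
Plug into h(y) = y^3 - p y^2 - 4 r y + (4 p r - q^2):
  h(y) = y^3 - (10) y^2 - 4*(3) y + (4*(10)*(3) - (8)^2)
       = y^3 + (-10) y^2 + (-12) y + (56).
Simplifying: h(y) = y^3 - 10*y^2 - 12*y + 56.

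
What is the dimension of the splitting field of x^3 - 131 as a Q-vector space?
[K:Q] = 6

x^3 - 131 has one real root r = 131^(1/3) and two complex roots r*zeta_3, r*zeta_3^2 where zeta_3 = e^(2*pi*i/3). The splitting field is Q(r, zeta_3). [Q(r):Q] = 3 and [Q(zeta_3):Q] = 2 with gcd = 1, so [Q(r, zeta_3):Q] = 3 * 2 = 6.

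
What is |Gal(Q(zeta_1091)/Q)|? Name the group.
|Gal(Q(zeta_1091)/Q)| = phi(1091) = 1090; group ≅ (Z/1091Z)^* ≅ Z/1090Z

The n-th cyclotomic polynomial Φ_1091(x) is the minimal polynomial of zeta_1091 over Q and has degree phi(1091) = 1090. So Q(zeta_1091) is a degree-1090 Galois extension with Galois group (Z/1091Z)^*. (Z/1091Z)^* is cyclic since 1091 is an odd prime power (or 4). Hence Gal(Q(zeta_1091)/Q) ≅ Z/1090Z.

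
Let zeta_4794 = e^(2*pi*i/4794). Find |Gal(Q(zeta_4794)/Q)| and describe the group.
|Gal(Q(zeta_4794)/Q)| = phi(4794) = 1472; group ≅ (Z/4794Z)^* ≅ Z/2Z × Z/16Z × Z/46Z

The n-th cyclotomic polynomial Φ_4794(x) is the minimal polynomial of zeta_4794 over Q and has degree phi(4794) = 1472. So Q(zeta_4794) is a degree-1472 Galois extension with Galois group (Z/4794Z)^*. By CRT, (Z/4794Z)^* ≅ (Z/2Z)^* × (Z/3Z)^* × (Z/17Z)^* × (Z/47Z)^*. Each prime-power unit group is (Z/2Z)^* ≅ trivial group (order 1); (Z/3Z)^* ≅ Z/2Z; (Z/17Z)^* ≅ Z/16Z; (Z/47Z)^* ≅ Z/46Z. Hence Gal(Q(zeta_4794)/Q) ≅ Z/2Z × Z/16Z × Z/46Z.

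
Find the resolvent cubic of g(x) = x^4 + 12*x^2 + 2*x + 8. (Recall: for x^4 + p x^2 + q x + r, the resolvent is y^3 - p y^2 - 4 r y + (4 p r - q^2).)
h(y) = y^3 - 12*y^2 - 32*y + 380

Identify coefficients: p = 12, q = 2, r = 8.
Plug into h(y) = y^3 - p y^2 - 4 r y + (4 p r - q^2):
  h(y) = y^3 - (12) y^2 - 4*(8) y + (4*(12)*(8) - (2)^2)
       = y^3 + (-12) y^2 + (-32) y + (380).
Simplifying: h(y) = y^3 - 12*y^2 - 32*y + 380.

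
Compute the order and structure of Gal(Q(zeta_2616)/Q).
|Gal(Q(zeta_2616)/Q)| = phi(2616) = 864; group ≅ (Z/2616Z)^* ≅ Z/2Z × Z/2Z × Z/2Z × Z/108Z

The n-th cyclotomic polynomial Φ_2616(x) is the minimal polynomial of zeta_2616 over Q and has degree phi(2616) = 864. So Q(zeta_2616) is a degree-864 Galois extension with Galois group (Z/2616Z)^*. By CRT, (Z/2616Z)^* ≅ (Z/8Z)^* × (Z/3Z)^* × (Z/109Z)^*. Each prime-power unit group is (Z/8Z)^* ≅ Z/2Z × Z/2Z; (Z/3Z)^* ≅ Z/2Z; (Z/109Z)^* ≅ Z/108Z. Hence Gal(Q(zeta_2616)/Q) ≅ Z/2Z × Z/2Z × Z/2Z × Z/108Z.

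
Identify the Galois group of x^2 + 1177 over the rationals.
Gal(K/Q) = Z/2Z (cyclic of order 2)

x^2 + 1177 is irreducible over Q since -1177 is not a rational square. The splitting field Q(sqrt(-1177)) has degree 2 over Q, and its unique nontrivial automorphism is sqrt(-1177) ↦ -sqrt(-1177). Hence Gal(Q(sqrt(-1177))/Q) = Z/2Z.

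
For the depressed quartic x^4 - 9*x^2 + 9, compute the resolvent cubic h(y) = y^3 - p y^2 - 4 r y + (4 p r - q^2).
h(y) = y^3 + 9*y^2 - 36*y - 324

Identify coefficients: p = -9, q = 0, r = 9.
Plug into h(y) = y^3 - p y^2 - 4 r y + (4 p r - q^2):
  h(y) = y^3 - (-9) y^2 - 4*(9) y + (4*(-9)*(9) - (0)^2)
       = y^3 + (9) y^2 + (-36) y + (-324).
Simplifying: h(y) = y^3 + 9*y^2 - 36*y - 324.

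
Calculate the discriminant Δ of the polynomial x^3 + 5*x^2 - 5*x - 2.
Δ = 2917

For x^3 + a x^2 + b x + c the discriminant is Δ = 18 a b c - 4 a^3 c + a^2 b^2 - 4 b^3 - 27 c^2.
Plug a = 5, b = -5, c = -2:
  18*(5)*(-5)*(-2) - 4*(5)^3*(-2) + (5)^2*(-5)^2 - 4*(-5)^3 - 27*(-2)^2
  = 900 + (1000) + 625 + (500) + (-108)
  = 2917.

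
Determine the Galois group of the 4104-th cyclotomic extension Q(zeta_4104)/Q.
|Gal(Q(zeta_4104)/Q)| = phi(4104) = 1296; group ≅ (Z/4104Z)^* ≅ Z/2Z × Z/2Z × Z/18Z × Z/18Z

The n-th cyclotomic polynomial Φ_4104(x) is the minimal polynomial of zeta_4104 over Q and has degree phi(4104) = 1296. So Q(zeta_4104) is a degree-1296 Galois extension with Galois group (Z/4104Z)^*. By CRT, (Z/4104Z)^* ≅ (Z/8Z)^* × (Z/27Z)^* × (Z/19Z)^*. Each prime-power unit group is (Z/8Z)^* ≅ Z/2Z × Z/2Z; (Z/27Z)^* ≅ Z/18Z; (Z/19Z)^* ≅ Z/18Z. Hence Gal(Q(zeta_4104)/Q) ≅ Z/2Z × Z/2Z × Z/18Z × Z/18Z.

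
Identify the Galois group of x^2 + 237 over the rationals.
Gal(K/Q) = Z/2Z (cyclic of order 2)

x^2 + 237 is irreducible over Q since -237 is not a rational square. The splitting field Q(sqrt(-237)) has degree 2 over Q, and its unique nontrivial automorphism is sqrt(-237) ↦ -sqrt(-237). Hence Gal(Q(sqrt(-237))/Q) = Z/2Z.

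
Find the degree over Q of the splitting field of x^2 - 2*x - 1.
[K:Q] = 2

The discriminant of x^2 + (-2)*x + (-1) is b^2 - 4c = 4 - (-4) = 8. Since 8 is not a perfect square in Q, the polynomial is irreducible over Q. Its two roots generate a degree-2 extension, so [K:Q] = 2.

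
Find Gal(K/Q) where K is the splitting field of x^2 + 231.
Gal(K/Q) = Z/2Z (cyclic of order 2)

x^2 + 231 is irreducible over Q since -231 is not a rational square. The splitting field Q(sqrt(-231)) has degree 2 over Q, and its unique nontrivial automorphism is sqrt(-231) ↦ -sqrt(-231). Hence Gal(Q(sqrt(-231))/Q) = Z/2Z.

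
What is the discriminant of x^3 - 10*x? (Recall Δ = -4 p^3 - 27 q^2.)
Δ = 4000

For a depressed cubic x^3 + p x + q the discriminant is Δ = -4 p^3 - 27 q^2 = -4*(-10)^3 - 27*(0)^2 = 4000 - 0 = 4000.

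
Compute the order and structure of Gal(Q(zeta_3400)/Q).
|Gal(Q(zeta_3400)/Q)| = phi(3400) = 1280; group ≅ (Z/3400Z)^* ≅ Z/2Z × Z/2Z × Z/16Z × Z/20Z

The n-th cyclotomic polynomial Φ_3400(x) is the minimal polynomial of zeta_3400 over Q and has degree phi(3400) = 1280. So Q(zeta_3400) is a degree-1280 Galois extension with Galois group (Z/3400Z)^*. By CRT, (Z/3400Z)^* ≅ (Z/8Z)^* × (Z/25Z)^* × (Z/17Z)^*. Each prime-power unit group is (Z/8Z)^* ≅ Z/2Z × Z/2Z; (Z/25Z)^* ≅ Z/20Z; (Z/17Z)^* ≅ Z/16Z. Hence Gal(Q(zeta_3400)/Q) ≅ Z/2Z × Z/2Z × Z/16Z × Z/20Z.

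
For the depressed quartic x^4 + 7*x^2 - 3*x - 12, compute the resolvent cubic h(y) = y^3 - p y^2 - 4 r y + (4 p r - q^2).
h(y) = y^3 - 7*y^2 + 48*y - 345

Identify coefficients: p = 7, q = -3, r = -12.
Plug into h(y) = y^3 - p y^2 - 4 r y + (4 p r - q^2):
  h(y) = y^3 - (7) y^2 - 4*(-12) y + (4*(7)*(-12) - (-3)^2)
       = y^3 + (-7) y^2 + (48) y + (-345).
Simplifying: h(y) = y^3 - 7*y^2 + 48*y - 345.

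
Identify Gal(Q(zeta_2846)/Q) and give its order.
|Gal(Q(zeta_2846)/Q)| = phi(2846) = 1422; group ≅ (Z/2846Z)^* ≅ Z/1422Z

The n-th cyclotomic polynomial Φ_2846(x) is the minimal polynomial of zeta_2846 over Q and has degree phi(2846) = 1422. So Q(zeta_2846) is a degree-1422 Galois extension with Galois group (Z/2846Z)^*. By CRT, (Z/2846Z)^* ≅ (Z/2Z)^* × (Z/1423Z)^*. Each prime-power unit group is (Z/2Z)^* ≅ trivial group (order 1); (Z/1423Z)^* ≅ Z/1422Z. Hence Gal(Q(zeta_2846)/Q) ≅ Z/1422Z.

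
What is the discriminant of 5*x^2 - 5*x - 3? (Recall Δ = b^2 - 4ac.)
Δ = 85

For a quadratic a x^2 + b x + c the discriminant is Δ = b^2 - 4ac = (-5)^2 - 4*(5)*(-3) = 25 - (-60) = 85.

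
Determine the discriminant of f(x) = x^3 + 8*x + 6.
Δ = -3020

For a depressed cubic x^3 + p x + q the discriminant is Δ = -4 p^3 - 27 q^2 = -4*(8)^3 - 27*(6)^2 = -2048 - 972 = -3020.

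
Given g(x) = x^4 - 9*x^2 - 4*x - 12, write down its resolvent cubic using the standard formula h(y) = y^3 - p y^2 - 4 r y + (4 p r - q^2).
h(y) = y^3 + 9*y^2 + 48*y + 416

Identify coefficients: p = -9, q = -4, r = -12.
Plug into h(y) = y^3 - p y^2 - 4 r y + (4 p r - q^2):
  h(y) = y^3 - (-9) y^2 - 4*(-12) y + (4*(-9)*(-12) - (-4)^2)
       = y^3 + (9) y^2 + (48) y + (416).
Simplifying: h(y) = y^3 + 9*y^2 + 48*y + 416.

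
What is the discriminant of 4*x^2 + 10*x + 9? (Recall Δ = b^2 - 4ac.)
Δ = -44

For a quadratic a x^2 + b x + c the discriminant is Δ = b^2 - 4ac = (10)^2 - 4*(4)*(9) = 100 - (144) = -44.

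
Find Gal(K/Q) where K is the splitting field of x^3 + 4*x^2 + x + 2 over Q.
Gal(K/Q) = S_3 (symmetric group of order 6)

Compute the discriminant of x^3 + (4)*x^2 + (1)*x + (2): Δ = -464. Since Δ is not a rational square, the Galois group is not contained in A_3; it must be the full S_3 (irreducibility of the cubic rules out anything smaller).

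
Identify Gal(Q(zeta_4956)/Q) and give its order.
|Gal(Q(zeta_4956)/Q)| = phi(4956) = 1392; group ≅ (Z/4956Z)^* ≅ Z/2Z × Z/2Z × Z/6Z × Z/58Z

The n-th cyclotomic polynomial Φ_4956(x) is the minimal polynomial of zeta_4956 over Q and has degree phi(4956) = 1392. So Q(zeta_4956) is a degree-1392 Galois extension with Galois group (Z/4956Z)^*. By CRT, (Z/4956Z)^* ≅ (Z/4Z)^* × (Z/3Z)^* × (Z/7Z)^* × (Z/59Z)^*. Each prime-power unit group is (Z/4Z)^* ≅ Z/2Z; (Z/3Z)^* ≅ Z/2Z; (Z/7Z)^* ≅ Z/6Z; (Z/59Z)^* ≅ Z/58Z. Hence Gal(Q(zeta_4956)/Q) ≅ Z/2Z × Z/2Z × Z/6Z × Z/58Z.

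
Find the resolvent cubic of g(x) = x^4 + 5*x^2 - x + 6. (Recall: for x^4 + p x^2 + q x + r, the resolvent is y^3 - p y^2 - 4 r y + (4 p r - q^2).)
h(y) = y^3 - 5*y^2 - 24*y + 119

Identify coefficients: p = 5, q = -1, r = 6.
Plug into h(y) = y^3 - p y^2 - 4 r y + (4 p r - q^2):
  h(y) = y^3 - (5) y^2 - 4*(6) y + (4*(5)*(6) - (-1)^2)
       = y^3 + (-5) y^2 + (-24) y + (119).
Simplifying: h(y) = y^3 - 5*y^2 - 24*y + 119.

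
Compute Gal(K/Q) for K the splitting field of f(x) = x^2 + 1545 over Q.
Gal(K/Q) = Z/2Z (cyclic of order 2)

x^2 + 1545 is irreducible over Q since -1545 is not a rational square. The splitting field Q(sqrt(-1545)) has degree 2 over Q, and its unique nontrivial automorphism is sqrt(-1545) ↦ -sqrt(-1545). Hence Gal(Q(sqrt(-1545))/Q) = Z/2Z.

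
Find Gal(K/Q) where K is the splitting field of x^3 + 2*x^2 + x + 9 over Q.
Gal(K/Q) = S_3 (symmetric group of order 6)

Compute the discriminant of x^3 + (2)*x^2 + (1)*x + (9): Δ = -2151. Since Δ is not a rational square, the Galois group is not contained in A_3; it must be the full S_3 (irreducibility of the cubic rules out anything smaller).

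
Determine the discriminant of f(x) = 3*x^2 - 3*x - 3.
Δ = 45

For a quadratic a x^2 + b x + c the discriminant is Δ = b^2 - 4ac = (-3)^2 - 4*(3)*(-3) = 9 - (-36) = 45.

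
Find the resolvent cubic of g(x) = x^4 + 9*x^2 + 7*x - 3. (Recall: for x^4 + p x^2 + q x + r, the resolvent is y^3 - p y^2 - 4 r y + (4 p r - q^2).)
h(y) = y^3 - 9*y^2 + 12*y - 157

Identify coefficients: p = 9, q = 7, r = -3.
Plug into h(y) = y^3 - p y^2 - 4 r y + (4 p r - q^2):
  h(y) = y^3 - (9) y^2 - 4*(-3) y + (4*(9)*(-3) - (7)^2)
       = y^3 + (-9) y^2 + (12) y + (-157).
Simplifying: h(y) = y^3 - 9*y^2 + 12*y - 157.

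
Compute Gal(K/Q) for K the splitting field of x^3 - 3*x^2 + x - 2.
Gal(K/Q) = S_3 (symmetric group of order 6)

Compute the discriminant of x^3 + (-3)*x^2 + (1)*x + (-2): Δ = -211. Since Δ is not a rational square, the Galois group is not contained in A_3; it must be the full S_3 (irreducibility of the cubic rules out anything smaller).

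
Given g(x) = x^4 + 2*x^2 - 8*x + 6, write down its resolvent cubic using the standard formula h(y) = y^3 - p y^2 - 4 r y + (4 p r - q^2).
h(y) = y^3 - 2*y^2 - 24*y - 16

Identify coefficients: p = 2, q = -8, r = 6.
Plug into h(y) = y^3 - p y^2 - 4 r y + (4 p r - q^2):
  h(y) = y^3 - (2) y^2 - 4*(6) y + (4*(2)*(6) - (-8)^2)
       = y^3 + (-2) y^2 + (-24) y + (-16).
Simplifying: h(y) = y^3 - 2*y^2 - 24*y - 16.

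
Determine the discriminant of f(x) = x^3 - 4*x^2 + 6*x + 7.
Δ = -2843

For x^3 + a x^2 + b x + c the discriminant is Δ = 18 a b c - 4 a^3 c + a^2 b^2 - 4 b^3 - 27 c^2.
Plug a = -4, b = 6, c = 7:
  18*(-4)*(6)*(7) - 4*(-4)^3*(7) + (-4)^2*(6)^2 - 4*(6)^3 - 27*(7)^2
  = -3024 + (1792) + 576 + (-864) + (-1323)
  = -2843.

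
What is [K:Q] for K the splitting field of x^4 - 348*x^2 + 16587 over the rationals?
[K:Q] = 4

f factors as (x^2 - 291)(x^2 - 57); the splitting field is K = Q(sqrt(291), sqrt(57)). Since 291, 57, and 16587 are all non-squares in Q, the three subfields Q(sqrt(291)), Q(sqrt(57)), Q(sqrt(16587)) are distinct degree-2 extensions, so [K:Q] = 4 (Klein four Galois group).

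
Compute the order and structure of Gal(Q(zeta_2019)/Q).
|Gal(Q(zeta_2019)/Q)| = phi(2019) = 1344; group ≅ (Z/2019Z)^* ≅ Z/2Z × Z/672Z

The n-th cyclotomic polynomial Φ_2019(x) is the minimal polynomial of zeta_2019 over Q and has degree phi(2019) = 1344. So Q(zeta_2019) is a degree-1344 Galois extension with Galois group (Z/2019Z)^*. By CRT, (Z/2019Z)^* ≅ (Z/3Z)^* × (Z/673Z)^*. Each prime-power unit group is (Z/3Z)^* ≅ Z/2Z; (Z/673Z)^* ≅ Z/672Z. Hence Gal(Q(zeta_2019)/Q) ≅ Z/2Z × Z/672Z.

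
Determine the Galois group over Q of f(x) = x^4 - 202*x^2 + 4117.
Gal(K/Q) = V_4 (Klein four-group, Z/2Z × Z/2Z)

f factors as (x^2 - 179)(x^2 - 23), so the splitting field is K = Q(sqrt(179), sqrt(23)). The elements 179, 23, 4117 are all non-squares in Q, so sqrt(179) and sqrt(23) generate independent quadratic extensions. Thus [K:Q] = 4 and Gal(K/Q) is generated by the two order-2 automorphisms sqrt(179) ↦ -sqrt(179) and sqrt(23) ↦ -sqrt(23), giving V_4.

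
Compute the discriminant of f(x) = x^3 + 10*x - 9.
Δ = -6187

For a depressed cubic x^3 + p x + q the discriminant is Δ = -4 p^3 - 27 q^2 = -4*(10)^3 - 27*(-9)^2 = -4000 - 2187 = -6187.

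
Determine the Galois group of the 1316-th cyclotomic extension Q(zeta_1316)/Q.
|Gal(Q(zeta_1316)/Q)| = phi(1316) = 552; group ≅ (Z/1316Z)^* ≅ Z/2Z × Z/6Z × Z/46Z

The n-th cyclotomic polynomial Φ_1316(x) is the minimal polynomial of zeta_1316 over Q and has degree phi(1316) = 552. So Q(zeta_1316) is a degree-552 Galois extension with Galois group (Z/1316Z)^*. By CRT, (Z/1316Z)^* ≅ (Z/4Z)^* × (Z/7Z)^* × (Z/47Z)^*. Each prime-power unit group is (Z/4Z)^* ≅ Z/2Z; (Z/7Z)^* ≅ Z/6Z; (Z/47Z)^* ≅ Z/46Z. Hence Gal(Q(zeta_1316)/Q) ≅ Z/2Z × Z/6Z × Z/46Z.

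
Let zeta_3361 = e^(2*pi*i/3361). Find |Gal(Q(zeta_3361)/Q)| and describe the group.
|Gal(Q(zeta_3361)/Q)| = phi(3361) = 3360; group ≅ (Z/3361Z)^* ≅ Z/3360Z

The n-th cyclotomic polynomial Φ_3361(x) is the minimal polynomial of zeta_3361 over Q and has degree phi(3361) = 3360. So Q(zeta_3361) is a degree-3360 Galois extension with Galois group (Z/3361Z)^*. (Z/3361Z)^* is cyclic since 3361 is an odd prime power (or 4). Hence Gal(Q(zeta_3361)/Q) ≅ Z/3360Z.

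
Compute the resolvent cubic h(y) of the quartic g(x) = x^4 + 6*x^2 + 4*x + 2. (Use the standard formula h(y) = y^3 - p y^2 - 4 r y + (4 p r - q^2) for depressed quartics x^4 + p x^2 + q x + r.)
h(y) = y^3 - 6*y^2 - 8*y + 32

Identify coefficients: p = 6, q = 4, r = 2.
Plug into h(y) = y^3 - p y^2 - 4 r y + (4 p r - q^2):
  h(y) = y^3 - (6) y^2 - 4*(2) y + (4*(6)*(2) - (4)^2)
       = y^3 + (-6) y^2 + (-8) y + (32).
Simplifying: h(y) = y^3 - 6*y^2 - 8*y + 32.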